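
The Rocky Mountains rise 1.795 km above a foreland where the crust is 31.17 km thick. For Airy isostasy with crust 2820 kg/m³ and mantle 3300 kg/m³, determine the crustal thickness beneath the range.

43.5 km

Root depth r = h ρ_c / (ρ_m − ρ_c) = 1.795 km × 2820 / 480 = 10.55 km.
Total thickness = T + h + r = 31.17 km + 1.795 km + 10.55 km = 43.5 km.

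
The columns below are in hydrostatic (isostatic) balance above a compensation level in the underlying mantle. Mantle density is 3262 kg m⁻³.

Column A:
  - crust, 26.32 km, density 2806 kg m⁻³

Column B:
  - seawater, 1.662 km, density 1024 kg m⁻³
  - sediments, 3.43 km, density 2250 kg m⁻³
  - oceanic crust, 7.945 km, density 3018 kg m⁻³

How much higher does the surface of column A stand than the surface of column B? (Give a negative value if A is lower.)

For any compensation level in the mantle, the mantle terms cancel and isostasy reduces to e = (Σt_A − Σt_B) − (Σ(ρt)_A − Σ(ρt)_B) / ρ_m.
Σt_A = 26.32 km; Σt_B = 13.037 km; Σ(ρt)_A = 73853.92; Σ(ρt)_B = 33397.398 (in km·kg m⁻³).
e = (26.32 − 13.037) − (73853.92 − 33397.398) / 3262 = 0.881 km.

0.881 km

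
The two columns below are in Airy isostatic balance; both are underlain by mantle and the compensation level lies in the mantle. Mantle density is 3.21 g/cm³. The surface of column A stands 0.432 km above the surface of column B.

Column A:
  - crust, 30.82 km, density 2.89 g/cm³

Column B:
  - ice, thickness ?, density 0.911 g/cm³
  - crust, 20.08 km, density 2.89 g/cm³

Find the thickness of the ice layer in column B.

0.892 km

Take the compensation level at the base of the deeper column (depth z_c below the surface of column A) and equate Σ ρ_i t_i down to z_c; mantle fills any gap and the z_c terms cancel.
Column A: 30.82×2.89 + (z_c − 30.82)×3.21
Column B: 0.432×0 + x×0.911 + 20.08×2.89 + (z_c − 0.432 − 20.08 − x)×3.21
The z_c×3.21 term appears on both sides and cancels. Collect the known terms of each column as K = Σ(ρt)_known − 3.21 × (depth of known layers): K_A = 89.0698 − 3.21×30.82 = −9.8624; K_B = 58.0312 − 3.21×(0.432 + 20.08) = −7.81232.
Balance: K_A = K_B − x×(3.21 − 0.911), so x = (K_B − K_A)/(3.21 − 0.911) = 2.05008/2.299 = 0.892 km.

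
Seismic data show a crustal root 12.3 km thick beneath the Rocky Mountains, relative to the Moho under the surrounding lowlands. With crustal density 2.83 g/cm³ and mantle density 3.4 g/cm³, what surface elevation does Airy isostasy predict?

2.48 km

Balancing pressure at the compensation depth: ρ_c h = (ρ_m − ρ_c) r.
h = r (ρ_m − ρ_c) / ρ_c = 12.3 km × (3.4 − 2.83) / 2.83 = 2.48 km.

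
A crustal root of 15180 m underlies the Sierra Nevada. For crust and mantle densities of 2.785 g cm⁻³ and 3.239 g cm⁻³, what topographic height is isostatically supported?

2470 m

Equating mass per unit area of the two columns: ρ_c h = (ρ_m − ρ_c) r.
h = r (ρ_m − ρ_c) / ρ_c = 15180 m × (3.239 − 2.785) / 2.785 = 2470 m.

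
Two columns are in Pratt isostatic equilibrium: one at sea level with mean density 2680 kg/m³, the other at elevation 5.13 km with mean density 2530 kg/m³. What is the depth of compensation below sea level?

86.5 km

ρ_ref D = ρ (D + h) → D (ρ_ref − ρ) = ρ h.
D = ρ h/(ρ_ref − ρ) = 2530 × 5.13 km/(2680 − 2530) = 86.5 km.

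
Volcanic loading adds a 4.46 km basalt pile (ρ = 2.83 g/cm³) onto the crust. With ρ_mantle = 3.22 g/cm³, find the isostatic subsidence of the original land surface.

3.92 km

Subaerial loading: s = t ρ_load / ρ_m.
s = 4.46 km × 2.83/3.22 = 3.92 km.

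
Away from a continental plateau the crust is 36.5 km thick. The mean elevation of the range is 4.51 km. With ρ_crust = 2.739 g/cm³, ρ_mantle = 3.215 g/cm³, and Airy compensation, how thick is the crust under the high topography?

67 km

Root depth r = h ρ_c / (ρ_m − ρ_c) = 4.51 km × 2.739 / 0.476 = 25.95 km.
Total thickness = T + h + r = 36.5 km + 4.51 km + 25.95 km = 67 km.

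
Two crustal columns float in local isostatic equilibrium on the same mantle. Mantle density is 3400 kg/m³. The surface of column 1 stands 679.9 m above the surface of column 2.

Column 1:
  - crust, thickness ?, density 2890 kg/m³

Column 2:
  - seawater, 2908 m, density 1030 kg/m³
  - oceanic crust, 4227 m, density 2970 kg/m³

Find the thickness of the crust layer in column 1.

21600 m

Take the compensation level at the base of the deeper column (depth z_c below the surface of column 1) and equate Σ ρ_i t_i down to z_c; mantle fills any gap and the z_c terms cancel.
Column 1: x×2890 + (z_c − 0 − x)×3400
Column 2: 679.9×0 + 2908×1030 + 4227×2970 + (z_c − 679.9 − 7135)×3400
The z_c×3400 term appears on both sides and cancels. Collect the known terms of each column as K = Σ(ρt)_known − 3400 × (depth of known layers): K_1 = 0 − 3400×0 = 0; K_2 = 15549430 − 3400×(679.9 + 7135) = −11021230.
Balance: K_1 − x×(3400 − 2890) = K_2, so x = (K_1 − K_2)/(3400 − 2890) = 11021200/510 = 21600 m.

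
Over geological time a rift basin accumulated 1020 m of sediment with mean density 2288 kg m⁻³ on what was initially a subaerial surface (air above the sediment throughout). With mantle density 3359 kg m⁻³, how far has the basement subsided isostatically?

695 m

Subaerial load: s = t ρ_sed / ρ_m = 1020 m × 2288/3359 = 695 m.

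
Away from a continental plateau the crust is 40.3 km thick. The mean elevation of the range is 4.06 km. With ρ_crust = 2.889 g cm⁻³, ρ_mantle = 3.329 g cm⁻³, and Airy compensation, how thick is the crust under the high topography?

Root depth r = h ρ_c / (ρ_m − ρ_c) = 4.06 km × 2.889 / 0.44 = 26.66 km.
Total thickness = T + h + r = 40.3 km + 4.06 km + 26.66 km = 71 km.

71 km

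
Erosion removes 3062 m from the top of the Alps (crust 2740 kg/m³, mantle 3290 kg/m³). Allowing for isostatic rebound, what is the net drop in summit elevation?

Rebound u = e ρ_c/ρ_m = 3062 m × 2740/3290 = 2550 m.
Net surface drop = e − u = 3062 m − 2550 m = e (ρ_m − ρ_c)/ρ_m = 512 m.

512 m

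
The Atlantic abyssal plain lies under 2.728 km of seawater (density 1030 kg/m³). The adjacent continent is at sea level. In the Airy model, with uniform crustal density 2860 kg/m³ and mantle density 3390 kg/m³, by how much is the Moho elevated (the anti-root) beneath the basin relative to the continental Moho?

Equating mass per unit area of the two columns: replacing crust with seawater at the top is compensated by replacing crust with mantle at the base: d (ρ_c − ρ_w) = a (ρ_m − ρ_c).
a = d (ρ_c − ρ_w)/(ρ_m − ρ_c) = 2.728 km × 1830/530 = 9.42 km.

9.42 km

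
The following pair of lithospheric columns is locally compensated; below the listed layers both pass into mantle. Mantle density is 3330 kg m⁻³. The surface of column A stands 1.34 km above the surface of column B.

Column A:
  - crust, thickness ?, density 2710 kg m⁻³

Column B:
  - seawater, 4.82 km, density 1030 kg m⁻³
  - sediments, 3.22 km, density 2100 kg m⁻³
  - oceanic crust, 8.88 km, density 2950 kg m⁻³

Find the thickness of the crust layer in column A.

Take the compensation level at the base of the deeper column (depth z_c below the surface of column A) and equate Σ ρ_i t_i down to z_c; mantle fills any gap and the z_c terms cancel.
Column A: x×2710 + (z_c − 0 − x)×3330
Column B: 1.34×0 + 4.82×1030 + 3.22×2100 + 8.88×2950 + (z_c − 1.34 − 16.92)×3330
The z_c×3330 term appears on both sides and cancels. Collect the known terms of each column as K = Σ(ρt)_known − 3330 × (depth of known layers): K_A = 0 − 3330×0 = 0; K_B = 37922.6 − 3330×(1.34 + 16.92) = −22883.2.
Balance: K_A − x×(3330 − 2710) = K_B, so x = (K_A − K_B)/(3330 − 2710) = 22883.2/620 = 36.9 km.

36.9 km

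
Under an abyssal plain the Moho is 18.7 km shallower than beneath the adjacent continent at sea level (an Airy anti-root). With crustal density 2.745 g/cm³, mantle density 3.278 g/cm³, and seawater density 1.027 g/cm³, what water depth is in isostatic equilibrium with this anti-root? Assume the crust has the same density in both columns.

Replacing a thickness d of crust by seawater at the top must be balanced by replacing crust with mantle at the base: d (ρ_c − ρ_w) = a (ρ_m − ρ_c).
d = a (ρ_m − ρ_c)/(ρ_c − ρ_w) = 18.7 km × 0.533/1.718 = 5.8 km.

5.8 km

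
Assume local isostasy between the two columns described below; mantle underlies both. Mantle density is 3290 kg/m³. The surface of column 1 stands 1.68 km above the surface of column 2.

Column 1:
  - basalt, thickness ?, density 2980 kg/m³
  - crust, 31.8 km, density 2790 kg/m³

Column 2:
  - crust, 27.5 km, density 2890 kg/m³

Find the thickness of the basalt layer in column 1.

Take the compensation level at the base of the deeper column (depth z_c below the surface of column 1) and equate Σ ρ_i t_i down to z_c; mantle fills any gap and the z_c terms cancel.
Column 1: x×2980 + 31.8×2790 + (z_c − 31.8 − x)×3290
Column 2: 1.68×0 + 27.5×2890 + (z_c − 1.68 − 27.5)×3290
The z_c×3290 term appears on both sides and cancels. Collect the known terms of each column as K = Σ(ρt)_known − 3290 × (depth of known layers): K_1 = 88722 − 3290×31.8 = −15900; K_2 = 79475 − 3290×(1.68 + 27.5) = −16527.2.
Balance: K_1 − x×(3290 − 2980) = K_2, so x = (K_1 − K_2)/(3290 − 2980) = 627.2/310 = 2.02 km.

2.02 km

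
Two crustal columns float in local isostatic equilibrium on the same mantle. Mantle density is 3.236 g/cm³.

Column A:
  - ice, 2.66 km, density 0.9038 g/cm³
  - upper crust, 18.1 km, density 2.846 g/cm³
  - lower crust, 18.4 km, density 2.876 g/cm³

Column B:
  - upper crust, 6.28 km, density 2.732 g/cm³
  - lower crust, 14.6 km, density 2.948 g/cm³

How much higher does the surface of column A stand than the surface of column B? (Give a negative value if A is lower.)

For any compensation level in the mantle, the mantle terms cancel and isostasy reduces to e = (Σt_A − Σt_B) − (Σ(ρt)_A − Σ(ρt)_B) / ρ_m.
Σt_A = 39.16 km; Σt_B = 20.88 km; Σ(ρt)_A = 106.835108; Σ(ρt)_B = 60.19776 (in km·g/cm³).
e = (39.16 − 20.88) − (106.835108 − 60.19776) / 3.236 = 3.87 km.

3.87 km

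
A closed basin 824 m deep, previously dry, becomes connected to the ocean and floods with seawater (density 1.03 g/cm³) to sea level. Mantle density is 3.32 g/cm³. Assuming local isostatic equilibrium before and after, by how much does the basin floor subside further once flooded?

371 m

After flooding the water column is d + s deep. Its weight must equal the weight of mantle displaced by the extra subsidence s: (d + s) ρ_w = s ρ_m.
s = d ρ_w / (ρ_m − ρ_w) = 824 m × 1.03/(3.32 − 1.03) = 371 m.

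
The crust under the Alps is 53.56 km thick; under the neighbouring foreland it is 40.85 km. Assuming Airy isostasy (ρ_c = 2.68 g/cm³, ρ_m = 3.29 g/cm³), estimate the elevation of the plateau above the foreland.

Excess crust Δ = 53.56 km − 40.85 km = 12.71 km, split between elevation h and root r with h + r = Δ.
Airy balance ρ_c h = (ρ_m − ρ_c) r gives r = h ρ_c/(ρ_m − ρ_c), so h (1 + ρ_c/(ρ_m − ρ_c)) = Δ, i.e. h = Δ (ρ_m − ρ_c)/ρ_m.
h = 12.71 km × 0.61/3.29 = 2.36 km.

2.36 km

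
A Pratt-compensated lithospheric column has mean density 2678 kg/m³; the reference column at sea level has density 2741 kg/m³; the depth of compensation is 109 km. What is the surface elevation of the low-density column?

ρ_ref D = ρ (D + h) → h = D (ρ_ref − ρ)/ρ.
h = 109 km × (2741 − 2678)/2678 = 2.56 km.

2.56 km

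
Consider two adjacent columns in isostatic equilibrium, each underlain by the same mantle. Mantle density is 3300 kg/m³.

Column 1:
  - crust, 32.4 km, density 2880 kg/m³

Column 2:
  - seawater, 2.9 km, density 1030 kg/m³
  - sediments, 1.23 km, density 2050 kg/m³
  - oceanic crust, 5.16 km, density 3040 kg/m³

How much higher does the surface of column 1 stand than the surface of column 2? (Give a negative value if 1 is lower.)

For any compensation level in the mantle, the mantle terms cancel and isostasy reduces to e = (Σt_1 − Σt_2) − (Σ(ρt)_1 − Σ(ρt)_2) / ρ_m.
Σt_1 = 32.4 km; Σt_2 = 9.29 km; Σ(ρt)_1 = 93312; Σ(ρt)_2 = 21194.9 (in km·kg/m³).
e = (32.4 − 9.29) − (93312 − 21194.9) / 3300 = 1.26 km.

1.26 km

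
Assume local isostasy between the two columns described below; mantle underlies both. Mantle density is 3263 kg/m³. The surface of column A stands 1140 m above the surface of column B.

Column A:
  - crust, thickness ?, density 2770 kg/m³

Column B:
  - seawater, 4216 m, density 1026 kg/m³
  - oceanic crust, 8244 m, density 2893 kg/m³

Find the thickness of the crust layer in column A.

Take the compensation level at the base of the deeper column (depth z_c below the surface of column A) and equate Σ ρ_i t_i down to z_c; mantle fills any gap and the z_c terms cancel.
Column A: x×2770 + (z_c − 0 − x)×3263
Column B: 1140×0 + 4216×1026 + 8244×2893 + (z_c − 1140 − 12460)×3263
The z_c×3263 term appears on both sides and cancels. Collect the known terms of each column as K = Σ(ρt)_known − 3263 × (depth of known layers): K_A = 0 − 3263×0 = 0; K_B = 28175508 − 3263×(1140 + 12460) = −16201292.
Balance: K_A − x×(3263 − 2770) = K_B, so x = (K_A − K_B)/(3263 − 2770) = 16201300/493 = 32900 m.

32900 m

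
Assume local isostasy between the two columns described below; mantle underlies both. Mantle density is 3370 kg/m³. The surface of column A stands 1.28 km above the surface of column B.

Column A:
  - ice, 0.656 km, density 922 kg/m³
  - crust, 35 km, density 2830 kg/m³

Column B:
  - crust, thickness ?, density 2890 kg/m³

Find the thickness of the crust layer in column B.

33.7 km

Take the compensation level at the base of the deeper column (depth z_c below the surface of column A) and equate Σ ρ_i t_i down to z_c; mantle fills any gap and the z_c terms cancel.
Column A: 0.656×922 + 35×2830 + (z_c − 35.656)×3370
Column B: 1.28×0 + x×2890 + (z_c − 1.28 − 0 − x)×3370
The z_c×3370 term appears on both sides and cancels. Collect the known terms of each column as K = Σ(ρt)_known − 3370 × (depth of known layers): K_A = 99654.832 − 3370×35.656 = −20505.888; K_B = 0 − 3370×(1.28 + 0) = −4313.6.
Balance: K_A = K_B − x×(3370 − 2890), so x = (K_B − K_A)/(3370 − 2890) = 16192.3/480 = 33.7 km.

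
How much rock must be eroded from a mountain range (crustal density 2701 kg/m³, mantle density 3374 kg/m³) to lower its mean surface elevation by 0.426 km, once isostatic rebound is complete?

2.14 km

Net drop Δ = e − u = e − e ρ_c/ρ_m = e (ρ_m − ρ_c)/ρ_m.
e = Δ ρ_m/(ρ_m − ρ_c) = 0.426 km × 3374/673 = 2.14 km.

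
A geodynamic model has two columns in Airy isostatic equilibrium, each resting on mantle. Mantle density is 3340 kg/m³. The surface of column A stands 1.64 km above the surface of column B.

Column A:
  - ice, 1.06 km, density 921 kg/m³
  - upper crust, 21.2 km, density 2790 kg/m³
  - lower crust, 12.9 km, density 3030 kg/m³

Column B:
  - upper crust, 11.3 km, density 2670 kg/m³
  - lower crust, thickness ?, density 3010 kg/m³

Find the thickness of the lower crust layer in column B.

15.7 km

Take the compensation level at the base of the deeper column (depth z_c below the surface of column A) and equate Σ ρ_i t_i down to z_c; mantle fills any gap and the z_c terms cancel.
Column A: 1.06×921 + 21.2×2790 + 12.9×3030 + (z_c − 35.16)×3340
Column B: 1.64×0 + 11.3×2670 + x×3010 + (z_c − 1.64 − 11.3 − x)×3340
The z_c×3340 term appears on both sides and cancels. Collect the known terms of each column as K = Σ(ρt)_known − 3340 × (depth of known layers): K_A = 99211.26 − 3340×35.16 = −18223.14; K_B = 30171 − 3340×(1.64 + 11.3) = −13048.6.
Balance: K_A = K_B − x×(3340 − 3010), so x = (K_B − K_A)/(3340 − 3010) = 5174.54/330 = 15.7 km.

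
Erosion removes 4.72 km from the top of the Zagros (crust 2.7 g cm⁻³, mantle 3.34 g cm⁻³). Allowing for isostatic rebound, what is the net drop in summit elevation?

Rebound u = e ρ_c/ρ_m = 4.72 km × 2.7/3.34 = 3.816 km.
Net surface drop = e − u = 4.72 km − 3.816 km = e (ρ_m − ρ_c)/ρ_m = 0.904 km.

0.904 km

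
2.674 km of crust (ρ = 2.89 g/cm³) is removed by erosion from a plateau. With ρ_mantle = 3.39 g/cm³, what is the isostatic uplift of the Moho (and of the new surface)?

2.28 km

Unloading: uplift u = e ρ_c/ρ_m = 2.674 km × 2.89/3.39 = 2.28 km.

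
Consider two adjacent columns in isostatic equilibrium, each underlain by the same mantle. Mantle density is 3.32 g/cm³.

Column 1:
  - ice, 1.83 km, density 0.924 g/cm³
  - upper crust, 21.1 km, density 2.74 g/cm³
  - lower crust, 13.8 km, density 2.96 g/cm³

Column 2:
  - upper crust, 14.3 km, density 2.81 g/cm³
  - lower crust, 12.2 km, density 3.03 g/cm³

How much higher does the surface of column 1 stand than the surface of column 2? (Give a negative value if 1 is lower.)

3.24 km

For any compensation level in the mantle, the mantle terms cancel and isostasy reduces to e = (Σt_1 − Σt_2) − (Σ(ρt)_1 − Σ(ρt)_2) / ρ_m.
Σt_1 = 36.73 km; Σt_2 = 26.5 km; Σ(ρt)_1 = 100.35292; Σ(ρt)_2 = 77.149 (in km·g/cm³).
e = (36.73 − 26.5) − (100.35292 − 77.149) / 3.32 = 3.24 km.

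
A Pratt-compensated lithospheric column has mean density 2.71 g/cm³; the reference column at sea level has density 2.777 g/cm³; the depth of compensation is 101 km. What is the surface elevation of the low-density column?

2.5 km

ρ_ref D = ρ (D + h) → h = D (ρ_ref − ρ)/ρ.
h = 101 km × (2.777 − 2.71)/2.71 = 2.5 km.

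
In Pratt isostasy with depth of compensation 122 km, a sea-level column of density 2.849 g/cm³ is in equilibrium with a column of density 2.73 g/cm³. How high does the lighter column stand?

5.32 km

ρ_ref D = ρ (D + h) → h = D (ρ_ref − ρ)/ρ.
h = 122 km × (2.849 − 2.73)/2.73 = 5.32 km.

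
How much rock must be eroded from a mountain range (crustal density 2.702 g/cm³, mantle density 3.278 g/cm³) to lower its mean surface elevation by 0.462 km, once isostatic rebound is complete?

2.63 km

Net drop Δ = e − u = e − e ρ_c/ρ_m = e (ρ_m − ρ_c)/ρ_m.
e = Δ ρ_m/(ρ_m − ρ_c) = 0.462 km × 3.278/0.576 = 2.63 km.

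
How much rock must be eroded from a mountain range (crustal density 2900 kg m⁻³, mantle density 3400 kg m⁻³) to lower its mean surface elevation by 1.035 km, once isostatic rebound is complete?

Net drop Δ = e − u = e − e ρ_c/ρ_m = e (ρ_m − ρ_c)/ρ_m.
e = Δ ρ_m/(ρ_m − ρ_c) = 1.035 km × 3400/500 = 7.04 km.

7.04 km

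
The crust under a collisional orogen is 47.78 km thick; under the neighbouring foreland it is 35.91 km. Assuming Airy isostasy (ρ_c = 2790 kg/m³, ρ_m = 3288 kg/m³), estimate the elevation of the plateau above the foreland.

Excess crust Δ = 47.78 km − 35.91 km = 11.87 km, split between elevation h and root r with h + r = Δ.
Airy balance ρ_c h = (ρ_m − ρ_c) r gives r = h ρ_c/(ρ_m − ρ_c), so h (1 + ρ_c/(ρ_m − ρ_c)) = Δ, i.e. h = Δ (ρ_m − ρ_c)/ρ_m.
h = 11.87 km × 498/3288 = 1.8 km.

1.8 km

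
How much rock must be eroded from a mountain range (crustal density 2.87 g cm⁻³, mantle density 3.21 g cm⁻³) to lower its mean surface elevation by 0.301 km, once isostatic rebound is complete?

2.84 km

Net drop Δ = e − u = e − e ρ_c/ρ_m = e (ρ_m − ρ_c)/ρ_m.
e = Δ ρ_m/(ρ_m − ρ_c) = 0.301 km × 3.21/0.34 = 2.84 km.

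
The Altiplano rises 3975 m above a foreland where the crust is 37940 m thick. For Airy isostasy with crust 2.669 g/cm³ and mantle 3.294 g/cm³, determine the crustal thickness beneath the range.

58900 m

Root depth r = h ρ_c / (ρ_m − ρ_c) = 3975 m × 2.669 / 0.625 = 16970 m.
Total thickness = T + h + r = 37940 m + 3975 m + 16970 m = 58900 m.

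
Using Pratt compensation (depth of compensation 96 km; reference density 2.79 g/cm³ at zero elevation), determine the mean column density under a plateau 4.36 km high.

Pratt balance: ρ_ref D = ρ (D + h).
ρ = ρ_ref D/(D + h) = 2.79 × 96 km/(96 km + 4.36 km) = 2.67 g/cm³.

2.67 g/cm³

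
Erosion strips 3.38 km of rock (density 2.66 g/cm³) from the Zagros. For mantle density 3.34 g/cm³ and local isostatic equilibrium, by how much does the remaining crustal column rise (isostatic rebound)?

2.69 km

Unloading: uplift u = e ρ_c/ρ_m = 3.38 km × 2.66/3.34 = 2.69 km.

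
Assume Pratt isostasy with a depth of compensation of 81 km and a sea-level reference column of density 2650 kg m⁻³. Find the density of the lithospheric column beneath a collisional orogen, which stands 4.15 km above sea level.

Pratt balance: ρ_ref D = ρ (D + h).
ρ = ρ_ref D/(D + h) = 2650 × 81 km/(81 km + 4.15 km) = 2520 kg m⁻³.

2520 kg m⁻³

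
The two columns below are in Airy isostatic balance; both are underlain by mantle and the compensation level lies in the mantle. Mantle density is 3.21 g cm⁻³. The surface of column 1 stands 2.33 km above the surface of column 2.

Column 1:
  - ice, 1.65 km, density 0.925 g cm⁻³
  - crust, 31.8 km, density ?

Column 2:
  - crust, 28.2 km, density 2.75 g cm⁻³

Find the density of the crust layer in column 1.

Take the compensation level at the base of the deeper column (depth z_c below the surface of column 1) and equate Σ ρ_i t_i down to z_c; mantle fills any gap and the z_c terms cancel.
Column 1: 1.65×0.925 + 31.8×ρ + (z_c − 33.45)×3.21
Column 2: 2.33×0 + 28.2×2.75 + (z_c − 2.33 − 28.2)×3.21
The z_c×3.21 term appears on both sides and cancels. Collect the known terms of each column as K = Σ(ρt)_known − 3.21 × (depth of known layers): K_1 = 1.52625 − 3.21×33.45 = −105.84825; K_2 = 77.55 − 3.21×(2.33 + 28.2) = −20.4513.
Balance: K_1 + 31.8×ρ = K_2, so ρ = (K_2 − K_1)/31.8 = 85.3969/31.8 = 2.69 g cm⁻³.

2.69 g cm⁻³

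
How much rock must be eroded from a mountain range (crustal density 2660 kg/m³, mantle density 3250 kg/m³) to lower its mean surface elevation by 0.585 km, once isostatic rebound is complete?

Net drop Δ = e − u = e − e ρ_c/ρ_m = e (ρ_m − ρ_c)/ρ_m.
e = Δ ρ_m/(ρ_m − ρ_c) = 0.585 km × 3250/590 = 3.22 km.

3.22 km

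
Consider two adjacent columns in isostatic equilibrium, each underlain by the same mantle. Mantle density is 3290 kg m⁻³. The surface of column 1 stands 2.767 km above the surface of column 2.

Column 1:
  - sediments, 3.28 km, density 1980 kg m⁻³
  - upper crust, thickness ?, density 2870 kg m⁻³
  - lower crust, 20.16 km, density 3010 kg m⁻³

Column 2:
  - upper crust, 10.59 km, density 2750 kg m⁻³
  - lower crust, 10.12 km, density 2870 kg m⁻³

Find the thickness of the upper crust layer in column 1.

21.7 km

Take the compensation level at the base of the deeper column (depth z_c below the surface of column 1) and equate Σ ρ_i t_i down to z_c; mantle fills any gap and the z_c terms cancel.
Column 1: 3.28×1980 + x×2870 + 20.16×3010 + (z_c − 23.44 − x)×3290
Column 2: 2.767×0 + 10.59×2750 + 10.12×2870 + (z_c − 2.767 − 20.71)×3290
The z_c×3290 term appears on both sides and cancels. Collect the known terms of each column as K = Σ(ρt)_known − 3290 × (depth of known layers): K_1 = 67176 − 3290×23.44 = −9941.6; K_2 = 58166.9 − 3290×(2.767 + 20.71) = −19072.43.
Balance: K_1 − x×(3290 − 2870) = K_2, so x = (K_1 − K_2)/(3290 − 2870) = 9130.83/420 = 21.7 km.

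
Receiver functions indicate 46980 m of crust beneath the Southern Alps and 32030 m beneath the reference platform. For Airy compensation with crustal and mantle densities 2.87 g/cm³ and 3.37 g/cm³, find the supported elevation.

2220 m

Excess crust Δ = 46980 m − 32030 m = 14950 m, split between elevation h and root r with h + r = Δ.
Airy balance ρ_c h = (ρ_m − ρ_c) r gives r = h ρ_c/(ρ_m − ρ_c), so h (1 + ρ_c/(ρ_m − ρ_c)) = Δ, i.e. h = Δ (ρ_m − ρ_c)/ρ_m.
h = 14950 m × 0.5/3.37 = 2220 m.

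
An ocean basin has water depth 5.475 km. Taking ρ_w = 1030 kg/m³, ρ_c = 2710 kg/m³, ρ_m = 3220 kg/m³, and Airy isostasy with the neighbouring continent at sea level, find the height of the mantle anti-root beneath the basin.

In Airy isostatic equilibrium: replacing crust with seawater at the top is compensated by replacing crust with mantle at the base: d (ρ_c − ρ_w) = a (ρ_m − ρ_c).
a = d (ρ_c − ρ_w)/(ρ_m − ρ_c) = 5.475 km × 1680/510 = 18 km.

18 km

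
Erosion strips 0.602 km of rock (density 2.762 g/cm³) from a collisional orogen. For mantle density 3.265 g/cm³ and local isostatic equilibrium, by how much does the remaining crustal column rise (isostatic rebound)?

0.509 km

Unloading: uplift u = e ρ_c/ρ_m = 0.602 km × 2.762/3.265 = 0.509 km.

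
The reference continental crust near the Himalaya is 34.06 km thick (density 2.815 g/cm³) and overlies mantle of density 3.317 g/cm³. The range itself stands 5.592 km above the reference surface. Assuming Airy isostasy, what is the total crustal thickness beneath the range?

71 km

Root depth r = h ρ_c / (ρ_m − ρ_c) = 5.592 km × 2.815 / 0.502 = 31.36 km.
Total thickness = T + h + r = 34.06 km + 5.592 km + 31.36 km = 71 km.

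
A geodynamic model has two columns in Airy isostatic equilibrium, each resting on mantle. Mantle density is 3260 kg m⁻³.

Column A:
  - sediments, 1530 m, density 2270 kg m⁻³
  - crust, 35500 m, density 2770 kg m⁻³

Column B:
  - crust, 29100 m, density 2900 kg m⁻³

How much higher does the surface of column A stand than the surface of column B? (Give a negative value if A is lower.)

For any compensation level in the mantle, the mantle terms cancel and isostasy reduces to e = (Σt_A − Σt_B) − (Σ(ρt)_A − Σ(ρt)_B) / ρ_m.
Σt_A = 37030 m; Σt_B = 29100 m; Σ(ρt)_A = 101808100; Σ(ρt)_B = 84390000 (in m·kg m⁻³).
e = (37030 − 29100) − (101808100 − 84390000) / 3260 = 2590 m.

2590 m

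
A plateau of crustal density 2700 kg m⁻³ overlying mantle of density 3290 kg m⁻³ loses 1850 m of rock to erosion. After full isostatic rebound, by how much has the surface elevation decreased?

332 m

Rebound u = e ρ_c/ρ_m = 1850 m × 2700/3290 = 1518 m.
Net surface drop = e − u = 1850 m − 1518 m = e (ρ_m − ρ_c)/ρ_m = 332 m.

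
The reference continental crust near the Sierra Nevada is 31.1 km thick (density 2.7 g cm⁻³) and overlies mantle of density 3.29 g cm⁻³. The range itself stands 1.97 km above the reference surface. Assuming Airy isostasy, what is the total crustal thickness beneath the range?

42.1 km

Root depth r = h ρ_c / (ρ_m − ρ_c) = 1.97 km × 2.7 / 0.59 = 9.015 km.
Total thickness = T + h + r = 31.1 km + 1.97 km + 9.015 km = 42.1 km.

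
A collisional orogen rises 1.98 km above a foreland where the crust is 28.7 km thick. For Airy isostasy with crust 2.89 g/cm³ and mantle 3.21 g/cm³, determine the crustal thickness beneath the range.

Root depth r = h ρ_c / (ρ_m − ρ_c) = 1.98 km × 2.89 / 0.32 = 17.88 km.
Total thickness = T + h + r = 28.7 km + 1.98 km + 17.88 km = 48.6 km.

48.6 km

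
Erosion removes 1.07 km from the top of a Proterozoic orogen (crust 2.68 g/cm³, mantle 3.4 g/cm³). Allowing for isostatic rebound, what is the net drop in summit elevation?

0.227 km

Rebound u = e ρ_c/ρ_m = 1.07 km × 2.68/3.4 = 0.8434 km.
Net surface drop = e − u = 1.07 km − 0.8434 km = e (ρ_m − ρ_c)/ρ_m = 0.227 km.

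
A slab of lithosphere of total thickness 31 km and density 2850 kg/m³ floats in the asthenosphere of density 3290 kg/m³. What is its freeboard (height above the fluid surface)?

4.15 km

Floating equilibrium: submerged depth d = t ρ_obj/ρ_fluid = 31 km × 2850/3290 = 26.85 km.
Freeboard = t − d = 31 km − 26.85 km = 4.15 km.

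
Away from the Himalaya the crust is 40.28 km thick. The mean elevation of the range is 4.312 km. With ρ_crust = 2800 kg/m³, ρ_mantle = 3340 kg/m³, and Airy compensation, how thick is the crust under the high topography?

Root depth r = h ρ_c / (ρ_m − ρ_c) = 4.312 km × 2800 / 540 = 22.36 km.
Total thickness = T + h + r = 40.28 km + 4.312 km + 22.36 km = 67 km.

67 km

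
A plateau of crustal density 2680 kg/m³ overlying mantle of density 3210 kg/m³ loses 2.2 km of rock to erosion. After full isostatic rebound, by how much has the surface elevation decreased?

0.363 km

Rebound u = e ρ_c/ρ_m = 2.2 km × 2680/3210 = 1.837 km.
Net surface drop = e − u = 2.2 km − 1.837 km = e (ρ_m − ρ_c)/ρ_m = 0.363 km.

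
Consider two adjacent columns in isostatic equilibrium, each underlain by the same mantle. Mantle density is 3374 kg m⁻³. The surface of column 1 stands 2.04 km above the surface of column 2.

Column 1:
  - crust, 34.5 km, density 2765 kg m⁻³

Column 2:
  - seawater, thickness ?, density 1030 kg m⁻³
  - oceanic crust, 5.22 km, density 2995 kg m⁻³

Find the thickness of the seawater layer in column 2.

5.18 km

Take the compensation level at the base of the deeper column (depth z_c below the surface of column 1) and equate Σ ρ_i t_i down to z_c; mantle fills any gap and the z_c terms cancel.
Column 1: 34.5×2765 + (z_c − 34.5)×3374
Column 2: 2.04×0 + x×1030 + 5.22×2995 + (z_c − 2.04 − 5.22 − x)×3374
The z_c×3374 term appears on both sides and cancels. Collect the known terms of each column as K = Σ(ρt)_known − 3374 × (depth of known layers): K_1 = 95392.5 − 3374×34.5 = −21010.5; K_2 = 15633.9 − 3374×(2.04 + 5.22) = −8861.34.
Balance: K_1 = K_2 − x×(3374 − 1030), so x = (K_2 − K_1)/(3374 − 1030) = 12149.2/2344 = 5.18 km.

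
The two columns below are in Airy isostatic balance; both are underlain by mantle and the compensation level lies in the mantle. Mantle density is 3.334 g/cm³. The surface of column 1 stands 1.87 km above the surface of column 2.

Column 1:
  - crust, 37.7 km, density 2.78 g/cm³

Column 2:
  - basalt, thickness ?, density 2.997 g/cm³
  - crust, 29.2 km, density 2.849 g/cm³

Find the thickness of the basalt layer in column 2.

Take the compensation level at the base of the deeper column (depth z_c below the surface of column 1) and equate Σ ρ_i t_i down to z_c; mantle fills any gap and the z_c terms cancel.
Column 1: 37.7×2.78 + (z_c − 37.7)×3.334
Column 2: 1.87×0 + x×2.997 + 29.2×2.849 + (z_c − 1.87 − 29.2 − x)×3.334
The z_c×3.334 term appears on both sides and cancels. Collect the known terms of each column as K = Σ(ρt)_known − 3.334 × (depth of known layers): K_1 = 104.806 − 3.334×37.7 = −20.8858; K_2 = 83.1908 − 3.334×(1.87 + 29.2) = −20.39658.
Balance: K_1 = K_2 − x×(3.334 − 2.997), so x = (K_2 − K_1)/(3.334 − 2.997) = 0.48922/0.337 = 1.45 km.

1.45 km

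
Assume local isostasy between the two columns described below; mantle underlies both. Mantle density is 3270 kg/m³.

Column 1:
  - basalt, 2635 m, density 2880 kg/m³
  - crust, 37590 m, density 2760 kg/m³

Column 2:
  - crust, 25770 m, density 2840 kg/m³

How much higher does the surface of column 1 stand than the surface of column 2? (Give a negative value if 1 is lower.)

For any compensation level in the mantle, the mantle terms cancel and isostasy reduces to e = (Σt_1 − Σt_2) − (Σ(ρt)_1 − Σ(ρt)_2) / ρ_m.
Σt_1 = 40225 m; Σt_2 = 25770 m; Σ(ρt)_1 = 111337200; Σ(ρt)_2 = 73186800 (in m·kg/m³).
e = (40225 − 25770) − (111337200 − 73186800) / 3270 = 2790 m.

2790 m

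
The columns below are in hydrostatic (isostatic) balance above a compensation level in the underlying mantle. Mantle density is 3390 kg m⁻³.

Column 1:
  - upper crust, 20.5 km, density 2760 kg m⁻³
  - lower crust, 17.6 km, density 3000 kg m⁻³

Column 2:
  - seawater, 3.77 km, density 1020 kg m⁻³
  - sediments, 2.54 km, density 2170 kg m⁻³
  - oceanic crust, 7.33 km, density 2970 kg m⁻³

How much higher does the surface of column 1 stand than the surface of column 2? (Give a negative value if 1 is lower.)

For any compensation level in the mantle, the mantle terms cancel and isostasy reduces to e = (Σt_1 − Σt_2) − (Σ(ρt)_1 − Σ(ρt)_2) / ρ_m.
Σt_1 = 38.1 km; Σt_2 = 13.64 km; Σ(ρt)_1 = 109380; Σ(ρt)_2 = 31127.3 (in km·kg m⁻³).
e = (38.1 − 13.64) − (109380 − 31127.3) / 3390 = 1.38 km.

1.38 km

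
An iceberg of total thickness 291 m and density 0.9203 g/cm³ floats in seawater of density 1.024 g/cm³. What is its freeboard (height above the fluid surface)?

29.5 m

Floating equilibrium: submerged depth d = t ρ_obj/ρ_fluid = 291 m × 0.9203/1.024 = 261.5 m.
Freeboard = t − d = 291 m − 261.5 m = 29.5 m.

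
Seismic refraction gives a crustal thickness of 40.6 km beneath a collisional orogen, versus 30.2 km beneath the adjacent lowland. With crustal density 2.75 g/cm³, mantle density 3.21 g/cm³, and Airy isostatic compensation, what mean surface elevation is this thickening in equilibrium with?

Excess crust Δ = 40.6 km − 30.2 km = 10.4 km, split between elevation h and root r with h + r = Δ.
Airy balance ρ_c h = (ρ_m − ρ_c) r gives r = h ρ_c/(ρ_m − ρ_c), so h (1 + ρ_c/(ρ_m − ρ_c)) = Δ, i.e. h = Δ (ρ_m − ρ_c)/ρ_m.
h = 10.4 km × 0.46/3.21 = 1.49 km.

1.49 km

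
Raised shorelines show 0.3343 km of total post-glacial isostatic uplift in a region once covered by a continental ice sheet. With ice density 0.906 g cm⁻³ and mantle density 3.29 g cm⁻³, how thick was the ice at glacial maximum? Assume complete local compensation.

u = t ρ_ice/ρ_m → t = u ρ_m/ρ_ice = 0.3343 km × 3.29/0.906 = 1.21 km.

1.21 km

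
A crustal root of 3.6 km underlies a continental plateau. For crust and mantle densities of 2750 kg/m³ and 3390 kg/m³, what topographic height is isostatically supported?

0.838 km

Equating mass per unit area of the two columns: ρ_c h = (ρ_m − ρ_c) r.
h = r (ρ_m − ρ_c) / ρ_c = 3.6 km × (3390 − 2750) / 2750 = 0.838 km.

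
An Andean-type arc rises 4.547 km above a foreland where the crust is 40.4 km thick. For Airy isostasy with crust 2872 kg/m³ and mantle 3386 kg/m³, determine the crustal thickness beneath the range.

Root depth r = h ρ_c / (ρ_m − ρ_c) = 4.547 km × 2872 / 514 = 25.41 km.
Total thickness = T + h + r = 40.4 km + 4.547 km + 25.41 km = 70.4 km.

70.4 km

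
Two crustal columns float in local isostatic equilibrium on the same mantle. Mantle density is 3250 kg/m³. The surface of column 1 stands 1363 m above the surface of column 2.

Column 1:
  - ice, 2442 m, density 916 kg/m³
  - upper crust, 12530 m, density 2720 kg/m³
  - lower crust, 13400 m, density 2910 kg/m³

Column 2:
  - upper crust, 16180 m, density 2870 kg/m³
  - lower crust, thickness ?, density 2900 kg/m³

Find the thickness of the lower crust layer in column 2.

Take the compensation level at the base of the deeper column (depth z_c below the surface of column 1) and equate Σ ρ_i t_i down to z_c; mantle fills any gap and the z_c terms cancel.
Column 1: 2442×916 + 12530×2720 + 13400×2910 + (z_c − 28372)×3250
Column 2: 1363×0 + 16180×2870 + x×2900 + (z_c − 1363 − 16180 − x)×3250
The z_c×3250 term appears on both sides and cancels. Collect the known terms of each column as K = Σ(ρt)_known − 3250 × (depth of known layers): K_1 = 75312472 − 3250×28372 = −16896528; K_2 = 46436600 − 3250×(1363 + 16180) = −10578150.
Balance: K_1 = K_2 − x×(3250 − 2900), so x = (K_2 − K_1)/(3250 − 2900) = 6318380/350 = 18100 m.

18100 m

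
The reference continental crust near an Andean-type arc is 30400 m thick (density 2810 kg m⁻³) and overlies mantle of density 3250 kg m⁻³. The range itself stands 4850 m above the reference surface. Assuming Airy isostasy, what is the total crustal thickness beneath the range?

66200 m

Root depth r = h ρ_c / (ρ_m − ρ_c) = 4850 m × 2810 / 440 = 30970 m.
Total thickness = T + h + r = 30400 m + 4850 m + 30970 m = 66200 m.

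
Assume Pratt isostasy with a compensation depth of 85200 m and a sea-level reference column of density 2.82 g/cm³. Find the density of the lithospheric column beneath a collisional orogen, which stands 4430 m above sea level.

2.68 g/cm³

Pratt balance: ρ_ref D = ρ (D + h).
ρ = ρ_ref D/(D + h) = 2.82 × 85200 m/(85200 m + 4430 m) = 2.68 g/cm³.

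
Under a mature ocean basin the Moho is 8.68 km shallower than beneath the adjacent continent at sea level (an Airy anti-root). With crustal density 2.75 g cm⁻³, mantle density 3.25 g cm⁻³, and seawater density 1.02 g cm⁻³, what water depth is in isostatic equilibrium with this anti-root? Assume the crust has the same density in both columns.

Replacing a thickness d of crust by seawater at the top must be balanced by replacing crust with mantle at the base: d (ρ_c − ρ_w) = a (ρ_m − ρ_c).
d = a (ρ_m − ρ_c)/(ρ_c − ρ_w) = 8.68 km × 0.5/1.73 = 2.51 km.

2.51 km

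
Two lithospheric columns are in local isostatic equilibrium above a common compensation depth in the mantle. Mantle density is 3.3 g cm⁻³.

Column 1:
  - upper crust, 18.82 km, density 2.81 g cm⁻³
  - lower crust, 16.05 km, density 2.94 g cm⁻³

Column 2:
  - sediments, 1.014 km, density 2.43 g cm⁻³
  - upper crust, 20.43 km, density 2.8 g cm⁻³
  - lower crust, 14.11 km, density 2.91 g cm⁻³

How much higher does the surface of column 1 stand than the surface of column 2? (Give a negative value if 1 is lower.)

−0.485 km

For any compensation level in the mantle, the mantle terms cancel and isostasy reduces to e = (Σt_1 − Σt_2) − (Σ(ρt)_1 − Σ(ρt)_2) / ρ_m.
Σt_1 = 34.87 km; Σt_2 = 35.554 km; Σ(ρt)_1 = 100.0712; Σ(ρt)_2 = 100.72812 (in km·g cm⁻³).
e = (34.87 − 35.554) − (100.0712 − 100.72812) / 3.3 = −0.485 km.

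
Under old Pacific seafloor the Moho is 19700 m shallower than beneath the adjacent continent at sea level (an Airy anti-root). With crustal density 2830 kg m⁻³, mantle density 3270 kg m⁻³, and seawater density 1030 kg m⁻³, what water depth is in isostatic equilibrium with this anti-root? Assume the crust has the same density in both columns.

4820 m

Replacing a thickness d of crust by seawater at the top must be balanced by replacing crust with mantle at the base: d (ρ_c − ρ_w) = a (ρ_m − ρ_c).
d = a (ρ_m − ρ_c)/(ρ_c − ρ_w) = 19700 m × 440/1800 = 4820 m.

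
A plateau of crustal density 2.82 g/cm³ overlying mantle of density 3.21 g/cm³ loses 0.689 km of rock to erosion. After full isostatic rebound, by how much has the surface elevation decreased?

0.0837 km

Rebound u = e ρ_c/ρ_m = 0.689 km × 2.82/3.21 = 0.6053 km.
Net surface drop = e − u = 0.689 km − 0.6053 km = e (ρ_m − ρ_c)/ρ_m = 0.0837 km.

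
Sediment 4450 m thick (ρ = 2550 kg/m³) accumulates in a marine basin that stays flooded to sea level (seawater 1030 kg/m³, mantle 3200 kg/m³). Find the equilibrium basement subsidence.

Submarine loading: the sediment displaces seawater, and the subsidence is in turn flooded, so s (ρ_m − ρ_w) = t (ρ_sed − ρ_w).
s = 4450 m × (2550 − 1030) / (3200 − 1030) = 3120 m.

3120 m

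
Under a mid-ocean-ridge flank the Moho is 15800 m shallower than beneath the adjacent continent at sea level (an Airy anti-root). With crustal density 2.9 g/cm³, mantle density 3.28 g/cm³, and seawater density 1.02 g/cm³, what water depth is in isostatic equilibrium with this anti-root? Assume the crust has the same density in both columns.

Replacing a thickness d of crust by seawater at the top must be balanced by replacing crust with mantle at the base: d (ρ_c − ρ_w) = a (ρ_m − ρ_c).
d = a (ρ_m − ρ_c)/(ρ_c − ρ_w) = 15800 m × 0.38/1.88 = 3190 m.

3190 m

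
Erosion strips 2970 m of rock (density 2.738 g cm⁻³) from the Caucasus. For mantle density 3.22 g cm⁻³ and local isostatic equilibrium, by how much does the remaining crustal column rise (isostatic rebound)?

Unloading: uplift u = e ρ_c/ρ_m = 2970 m × 2.738/3.22 = 2530 m.

2530 m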